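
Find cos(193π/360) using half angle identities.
cos(193π/360) = -√((1 + cos 193π/180)/2) = -0.1132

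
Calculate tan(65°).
tan(65°) = 2.145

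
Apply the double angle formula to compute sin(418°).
sin(418°) = 2 sin 209° cos 209° = 0.848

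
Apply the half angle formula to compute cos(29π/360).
cos(29π/360) = √((1 + cos 29π/180)/2) = 0.9681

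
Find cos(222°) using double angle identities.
cos(222°) = cos²111° - sin²111° = -0.7431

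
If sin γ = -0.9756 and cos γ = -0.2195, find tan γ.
tan γ = sin γ / cos γ = 4.445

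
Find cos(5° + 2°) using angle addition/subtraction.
cos(5° + 2°) = cos 5° cos 2° - sin 5° sin 2° = 0.9925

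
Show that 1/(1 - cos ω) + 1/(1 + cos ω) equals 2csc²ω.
LHS = [(1 + cos ω) + (1 - cos ω)] / [(1 - cos ω)(1 + cos ω)] = 2/(1 - cos²ω) = 2/sin²ω = 2csc²ω = RHS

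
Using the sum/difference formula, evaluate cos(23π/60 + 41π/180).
cos(23π/60 + 41π/180) = cos 23π/60 cos 41π/180 - sin 23π/60 sin 41π/180 = -0.342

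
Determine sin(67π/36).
sin(67π/36) = -0.4226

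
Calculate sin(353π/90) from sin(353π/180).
sin(353π/90) = 2 sin 353π/180 cos 353π/180 = -0.2419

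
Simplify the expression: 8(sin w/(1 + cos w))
8(sin w/(1 + cos w)) = 8(tan(w/2)) (using Half angle)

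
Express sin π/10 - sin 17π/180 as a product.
sin π/10 - sin 17π/180 = 2 cos(7π/72) sin(π/360)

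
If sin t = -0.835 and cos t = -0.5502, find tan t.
tan t = sin t / cos t = 1.518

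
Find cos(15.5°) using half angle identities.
cos(15.5°) = √((1 + cos 31°)/2) = 0.9636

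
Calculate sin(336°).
sin(336°) = -0.4067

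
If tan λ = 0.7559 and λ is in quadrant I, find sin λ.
sin λ = 0.603 (using tan²λ + 1 = sec²λ)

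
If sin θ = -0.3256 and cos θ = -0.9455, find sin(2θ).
sin(2θ) = 2 sin θ cos θ = 0.6157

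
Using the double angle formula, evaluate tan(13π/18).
tan(13π/18) = 2 tan 13π/36 / (1 - tan²13π/36) = -1.192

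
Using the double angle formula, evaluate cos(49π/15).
cos(49π/15) = cos²49π/30 - sin²49π/30 = -0.6691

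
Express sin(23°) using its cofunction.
sin(23°) = cos(90° - 23°) = cos(67°)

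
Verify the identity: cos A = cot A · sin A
RHS = (cos A/sin A) · sin A = cos A = LHS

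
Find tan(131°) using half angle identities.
tan(131°) = sin 262° / (1 + cos 262°) = -1.15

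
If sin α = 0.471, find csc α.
csc α = 1/sin α = 2.123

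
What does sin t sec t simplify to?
sin t sec t = tan t (using Reciprocal + quotient)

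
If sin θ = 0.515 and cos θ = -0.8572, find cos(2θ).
cos(2θ) = cos²θ - sin²θ = 0.4696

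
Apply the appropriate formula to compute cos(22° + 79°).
cos(22° + 79°) = cos 22° cos 79° - sin 22° sin 79° = -0.1908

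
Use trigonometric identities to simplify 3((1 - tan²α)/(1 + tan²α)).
3((1 - tan²α)/(1 + tan²α)) = 3(cos(2α)) (using Double angle)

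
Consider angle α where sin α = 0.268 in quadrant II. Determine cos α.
cos α = ±√(1 - sin²α) = -0.9634 (negative in QII)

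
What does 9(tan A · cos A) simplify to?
9(tan A · cos A) = 9(sin A) (using Quotient identity)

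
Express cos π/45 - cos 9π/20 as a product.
cos π/45 - cos 9π/20 = -2 sin(17π/72) sin(-77π/360)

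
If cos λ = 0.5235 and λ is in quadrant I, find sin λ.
sin λ = 0.852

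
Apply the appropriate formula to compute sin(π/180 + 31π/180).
sin(π/180 + 31π/180) = sin π/180 cos 31π/180 + cos π/180 sin 31π/180 = 0.5299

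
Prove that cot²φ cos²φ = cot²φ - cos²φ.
RHS = cos²φ/sin²φ - cos²φ = cos²φ(1/sin²φ - 1) = cos²φ · (1 - sin²φ)/sin²φ = cos²φ · cos²φ/sin²φ = cos²φ · cot²φ = LHS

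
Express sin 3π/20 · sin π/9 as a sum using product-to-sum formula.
sin 3π/20 sin π/9 = (1/2)[cos(3π/20-π/9) - cos(3π/20+π/9)]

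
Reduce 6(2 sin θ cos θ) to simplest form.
6(2 sin θ cos θ) = 6(sin(2θ)) (using Double angle)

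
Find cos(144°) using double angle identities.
cos(144°) = cos²72° - sin²72° = -0.809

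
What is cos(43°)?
cos(43°) = 0.7314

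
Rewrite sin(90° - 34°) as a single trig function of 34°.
sin(90° - 34°) = cos(34°)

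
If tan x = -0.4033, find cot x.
cot x = 1/tan x = -2.48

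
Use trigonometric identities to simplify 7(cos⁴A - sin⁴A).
7(cos⁴A - sin⁴A) = 7(cos(2A)) (using Factoring + double angle)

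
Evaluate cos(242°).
cos(242°) = -0.4695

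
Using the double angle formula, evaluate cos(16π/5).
cos(16π/5) = cos²8π/5 - sin²8π/5 = -0.809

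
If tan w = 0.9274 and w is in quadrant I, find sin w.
sin w = 0.68 (using tan²w + 1 = sec²w)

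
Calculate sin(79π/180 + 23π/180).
sin(79π/180 + 23π/180) = sin 79π/180 cos 23π/180 + cos 79π/180 sin 23π/180 = 0.9781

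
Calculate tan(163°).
tan(163°) = -0.3057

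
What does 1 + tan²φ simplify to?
1 + tan²φ = sec²φ (using Pythagorean identity)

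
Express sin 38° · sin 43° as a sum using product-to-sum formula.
sin 38° sin 43° = (1/2)[cos(38°-43°) - cos(38°+43°)]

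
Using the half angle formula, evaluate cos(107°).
cos(107°) = -√((1 + cos 214°)/2) = -0.2924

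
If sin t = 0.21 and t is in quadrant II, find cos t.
cos t = -0.9777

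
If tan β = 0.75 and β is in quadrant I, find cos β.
cos β = 0.8 (using tan²β + 1 = sec²β)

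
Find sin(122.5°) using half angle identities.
sin(122.5°) = √((1 - cos 245°)/2) = 0.8434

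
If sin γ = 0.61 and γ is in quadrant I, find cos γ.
cos γ = 0.7924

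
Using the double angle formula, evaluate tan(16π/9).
tan(16π/9) = 2 tan 8π/9 / (1 - tan²8π/9) = -0.8391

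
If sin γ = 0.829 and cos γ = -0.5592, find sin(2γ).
sin(2γ) = 2 sin γ cos γ = -0.9272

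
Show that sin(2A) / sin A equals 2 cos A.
LHS = 2 sin A cos A / sin A = 2 cos A = RHS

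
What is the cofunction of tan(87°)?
tan(87°) = cot(90° - 87°) = cot(3°)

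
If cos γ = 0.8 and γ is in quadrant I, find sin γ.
sin γ = 0.6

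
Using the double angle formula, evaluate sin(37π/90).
sin(37π/90) = 2 sin 37π/180 cos 37π/180 = 0.9613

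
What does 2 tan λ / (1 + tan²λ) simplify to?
2 tan λ / (1 + tan²λ) = sin(2λ) (using Double angle)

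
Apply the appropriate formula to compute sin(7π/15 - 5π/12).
sin(7π/15 - 5π/12) = sin 7π/15 cos 5π/12 - cos 7π/15 sin 5π/12 = 0.1564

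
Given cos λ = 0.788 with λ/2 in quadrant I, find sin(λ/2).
sin(λ/2) = ±√((1 - cos λ)/2); positive since λ/2 ∈ QI, so sin(λ/2) = 0.3256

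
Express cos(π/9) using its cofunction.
cos(π/9) = sin(π/2 - π/9) = sin(7π/18)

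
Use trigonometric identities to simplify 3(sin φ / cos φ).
3(sin φ / cos φ) = 3(tan φ) (using Quotient identity)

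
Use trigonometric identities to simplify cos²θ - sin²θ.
cos²θ - sin²θ = cos(2θ) (using Double angle)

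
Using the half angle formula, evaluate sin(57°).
sin(57°) = √((1 - cos 114°)/2) = 0.8387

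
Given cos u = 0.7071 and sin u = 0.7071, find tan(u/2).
tan(u/2) = sin u / (1 + cos u) = 0.4142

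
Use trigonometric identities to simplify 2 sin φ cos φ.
2 sin φ cos φ = sin(2φ) (using Double angle)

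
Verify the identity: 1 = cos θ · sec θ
RHS = cos θ · (1/cos θ) = 1 = LHS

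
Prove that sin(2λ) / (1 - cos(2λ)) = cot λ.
LHS = 2 sin λ cos λ / (2sin²λ) = cos λ/sin λ = cot λ = RHS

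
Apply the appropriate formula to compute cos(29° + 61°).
cos(29° + 61°) = cos 29° cos 61° - sin 29° sin 61° = 0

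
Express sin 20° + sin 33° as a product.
sin 20° + sin 33° = 2 sin(26.5°) cos(-6.5°)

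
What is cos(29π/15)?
cos(29π/15) = 0.9781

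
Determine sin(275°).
sin(275°) = -0.9962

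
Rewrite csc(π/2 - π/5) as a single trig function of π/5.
csc(π/2 - π/5) = sec(π/5)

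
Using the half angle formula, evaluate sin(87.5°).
sin(87.5°) = √((1 - cos 175°)/2) = 0.999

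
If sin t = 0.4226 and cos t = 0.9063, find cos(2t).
cos(2t) = cos²t - sin²t = 0.6428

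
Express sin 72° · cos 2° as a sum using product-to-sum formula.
sin 72° cos 2° = (1/2)[sin(72°+2°) + sin(72°-2°)]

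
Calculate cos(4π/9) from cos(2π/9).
cos(4π/9) = 2cos²2π/9 - 1 = 0.1736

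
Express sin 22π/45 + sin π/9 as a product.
sin 22π/45 + sin π/9 = 2 sin(3π/10) cos(17π/90)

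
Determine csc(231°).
csc(231°) = -1.287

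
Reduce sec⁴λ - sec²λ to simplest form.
sec⁴λ - sec²λ = tan⁴λ + tan²λ (using Pythagorean)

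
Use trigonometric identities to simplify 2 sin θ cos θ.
2 sin θ cos θ = sin(2θ) (using Double angle)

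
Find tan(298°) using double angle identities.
tan(298°) = 2 tan 149° / (1 - tan²149°) = -1.881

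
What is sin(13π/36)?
sin(13π/36) = 0.9063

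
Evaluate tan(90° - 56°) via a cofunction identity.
tan(90° - 56°) = cot(56°) = 0.6745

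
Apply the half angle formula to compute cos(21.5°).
cos(21.5°) = √((1 + cos 43°)/2) = 0.9304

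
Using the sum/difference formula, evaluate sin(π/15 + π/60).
sin(π/15 + π/60) = sin π/15 cos π/60 + cos π/15 sin π/60 = (√6-√2)/4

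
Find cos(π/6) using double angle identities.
cos(π/6) = cos²π/12 - sin²π/12 = √3/2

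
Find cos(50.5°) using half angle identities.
cos(50.5°) = √((1 + cos 101°)/2) = 0.6361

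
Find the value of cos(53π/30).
cos(53π/30) = 0.7431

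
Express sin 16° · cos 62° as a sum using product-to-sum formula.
sin 16° cos 62° = (1/2)[sin(16°+62°) + sin(16°-62°)]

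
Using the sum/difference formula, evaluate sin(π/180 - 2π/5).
sin(π/180 - 2π/5) = sin π/180 cos 2π/5 - cos π/180 sin 2π/5 = -0.9455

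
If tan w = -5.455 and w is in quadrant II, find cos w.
cos w = -0.1803 (using tan²w + 1 = sec²w)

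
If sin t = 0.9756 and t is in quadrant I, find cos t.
cos t = 0.2196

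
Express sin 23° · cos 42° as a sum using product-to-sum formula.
sin 23° cos 42° = (1/2)[sin(23°+42°) + sin(23°-42°)]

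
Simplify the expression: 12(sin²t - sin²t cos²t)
12(sin²t - sin²t cos²t) = 12(sin⁴t) (using Factoring)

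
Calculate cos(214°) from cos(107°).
cos(214°) = 2cos²107° - 1 = -0.829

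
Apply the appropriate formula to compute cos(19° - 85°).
cos(19° - 85°) = cos 19° cos 85° + sin 19° sin 85° = 0.4067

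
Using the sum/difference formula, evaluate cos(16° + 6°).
cos(16° + 6°) = cos 16° cos 6° - sin 16° sin 6° = 0.9272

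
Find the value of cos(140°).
cos(140°) = -0.766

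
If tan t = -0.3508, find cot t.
cot t = 1/tan t = -2.851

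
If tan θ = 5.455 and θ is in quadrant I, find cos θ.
cos θ = 0.1803 (using tan²θ + 1 = sec²θ)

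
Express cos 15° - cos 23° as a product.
cos 15° - cos 23° = -2 sin(19°) sin(-4°)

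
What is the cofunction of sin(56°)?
sin(56°) = cos(90° - 56°) = cos(34°)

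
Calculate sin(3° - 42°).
sin(3° - 42°) = sin 3° cos 42° - cos 3° sin 42° = -0.6293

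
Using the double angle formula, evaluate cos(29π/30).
cos(29π/30) = cos²29π/60 - sin²29π/60 = -0.9945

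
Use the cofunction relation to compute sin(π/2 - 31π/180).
sin(π/2 - 31π/180) = cos(31π/180) = 0.8572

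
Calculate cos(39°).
cos(39°) = 0.7771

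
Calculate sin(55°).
sin(55°) = 0.8192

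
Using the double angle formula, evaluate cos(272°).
cos(272°) = cos²136° - sin²136° = 0.0349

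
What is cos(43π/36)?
cos(43π/36) = -0.8192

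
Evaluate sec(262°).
sec(262°) = -7.185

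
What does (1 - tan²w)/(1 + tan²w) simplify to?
(1 - tan²w)/(1 + tan²w) = cos(2w) (using Double angle)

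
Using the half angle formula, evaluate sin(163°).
sin(163°) = √((1 - cos 326°)/2) = 0.2924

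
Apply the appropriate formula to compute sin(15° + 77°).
sin(15° + 77°) = sin 15° cos 77° + cos 15° sin 77° = 0.9994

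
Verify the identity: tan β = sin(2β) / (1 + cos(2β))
RHS = 2 sin β cos β / (2cos²β) = sin β/cos β = tan β = LHS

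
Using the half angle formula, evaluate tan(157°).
tan(157°) = sin 314° / (1 + cos 314°) = -0.4245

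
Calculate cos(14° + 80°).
cos(14° + 80°) = cos 14° cos 80° - sin 14° sin 80° = -0.06976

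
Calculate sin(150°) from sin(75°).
sin(150°) = 2 sin 75° cos 75° = 1/2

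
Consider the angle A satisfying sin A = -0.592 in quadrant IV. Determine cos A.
cos A = √(1 - sin²A) = 0.8059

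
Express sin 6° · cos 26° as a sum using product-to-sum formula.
sin 6° cos 26° = (1/2)[sin(6°+26°) + sin(6°-26°)]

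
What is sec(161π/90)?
sec(161π/90) = 1.269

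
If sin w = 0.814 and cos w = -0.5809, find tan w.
tan w = sin w / cos w = -1.401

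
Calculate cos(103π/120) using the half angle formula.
cos(103π/120) = -√((1 + cos 103π/60)/2) = -0.9026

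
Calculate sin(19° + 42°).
sin(19° + 42°) = sin 19° cos 42° + cos 19° sin 42° = 0.8746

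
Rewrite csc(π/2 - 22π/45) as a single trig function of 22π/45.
csc(π/2 - 22π/45) = sec(22π/45)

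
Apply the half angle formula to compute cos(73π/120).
cos(73π/120) = -√((1 + cos 73π/60)/2) = -0.3338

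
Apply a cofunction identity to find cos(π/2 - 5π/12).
cos(π/2 - 5π/12) = sin(5π/12) = (√6+√2)/4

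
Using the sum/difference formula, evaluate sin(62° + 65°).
sin(62° + 65°) = sin 62° cos 65° + cos 62° sin 65° = 0.7986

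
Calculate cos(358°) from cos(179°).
cos(358°) = cos²179° - sin²179° = 0.9994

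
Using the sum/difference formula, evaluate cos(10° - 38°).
cos(10° - 38°) = cos 10° cos 38° + sin 10° sin 38° = 0.8829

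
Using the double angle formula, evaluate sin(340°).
sin(340°) = 2 sin 170° cos 170° = -0.342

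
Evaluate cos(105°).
cos(105°) = -(√6-√2)/4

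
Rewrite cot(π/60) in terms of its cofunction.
cot(π/60) = tan(π/2 - π/60) = tan(29π/60)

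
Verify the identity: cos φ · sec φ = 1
LHS = cos φ · (1/cos φ) = 1 = RHS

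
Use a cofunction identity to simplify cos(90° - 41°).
cos(90° - 41°) = sin(41°)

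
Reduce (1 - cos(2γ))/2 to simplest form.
(1 - cos(2γ))/2 = sin²γ (using Power reduction)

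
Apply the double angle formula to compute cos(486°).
cos(486°) = cos²243° - sin²243° = -0.5878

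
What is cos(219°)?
cos(219°) = -0.7771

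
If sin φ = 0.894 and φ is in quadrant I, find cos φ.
cos φ = 0.4481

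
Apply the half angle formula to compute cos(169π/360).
cos(169π/360) = √((1 + cos 169π/180)/2) = 0.09585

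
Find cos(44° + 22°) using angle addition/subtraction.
cos(44° + 22°) = cos 44° cos 22° - sin 44° sin 22° = 0.4067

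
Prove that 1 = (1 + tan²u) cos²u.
RHS = sec²u · cos²u = (1/cos²u) · cos²u = 1 = LHS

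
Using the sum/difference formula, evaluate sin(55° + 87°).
sin(55° + 87°) = sin 55° cos 87° + cos 55° sin 87° = 0.6157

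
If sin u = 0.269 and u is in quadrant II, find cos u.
cos u = -0.9631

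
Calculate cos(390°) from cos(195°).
cos(390°) = cos²195° - sin²195° = √3/2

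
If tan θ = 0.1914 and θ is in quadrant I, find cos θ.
cos θ = 0.9822 (using tan²θ + 1 = sec²θ)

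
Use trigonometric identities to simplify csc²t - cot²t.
csc²t - cot²t = 1 (using Pythagorean identity)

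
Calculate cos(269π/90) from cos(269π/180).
cos(269π/90) = cos²269π/180 - sin²269π/180 = -0.9994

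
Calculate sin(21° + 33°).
sin(21° + 33°) = sin 21° cos 33° + cos 21° sin 33° = 0.809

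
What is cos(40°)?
cos(40°) = 0.766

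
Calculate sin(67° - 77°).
sin(67° - 77°) = sin 67° cos 77° - cos 67° sin 77° = -0.1736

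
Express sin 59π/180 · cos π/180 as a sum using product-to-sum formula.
sin 59π/180 cos π/180 = (1/2)[sin(59π/180+π/180) + sin(59π/180-π/180)]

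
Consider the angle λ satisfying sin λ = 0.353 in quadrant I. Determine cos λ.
cos λ = √(1 - sin²λ) = 0.9356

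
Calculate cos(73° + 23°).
cos(73° + 23°) = cos 73° cos 23° - sin 73° sin 23° = -0.1045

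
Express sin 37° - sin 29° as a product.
sin 37° - sin 29° = 2 cos(33°) sin(4°)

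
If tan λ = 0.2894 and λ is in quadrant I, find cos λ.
cos λ = 0.9606 (using tan²λ + 1 = sec²λ)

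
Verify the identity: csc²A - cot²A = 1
LHS = 1/sin²A - cos²A/sin²A = (1 - cos²A)/sin²A = sin²A/sin²A = 1 = RHS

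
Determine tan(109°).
tan(109°) = -2.904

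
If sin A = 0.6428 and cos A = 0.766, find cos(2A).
cos(2A) = cos²A - sin²A = 0.1736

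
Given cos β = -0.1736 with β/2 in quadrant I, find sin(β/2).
sin(β/2) = ±√((1 - cos β)/2); positive since β/2 ∈ QI, so sin(β/2) = 0.766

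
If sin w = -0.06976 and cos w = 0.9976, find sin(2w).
sin(2w) = 2 sin w cos w = -0.1392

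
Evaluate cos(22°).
cos(22°) = 0.9272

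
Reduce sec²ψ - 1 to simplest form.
sec²ψ - 1 = tan²ψ (using Pythagorean identity)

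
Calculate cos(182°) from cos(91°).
cos(182°) = cos²91° - sin²91° = -0.9994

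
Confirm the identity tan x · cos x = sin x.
LHS = (sin x/cos x) · cos x = sin x = RHS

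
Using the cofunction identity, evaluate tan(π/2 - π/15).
tan(π/2 - π/15) = cot(π/15) = 4.705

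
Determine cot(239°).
cot(239°) = 0.6009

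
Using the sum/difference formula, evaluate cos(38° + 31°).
cos(38° + 31°) = cos 38° cos 31° - sin 38° sin 31° = 0.3584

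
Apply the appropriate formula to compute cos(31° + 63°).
cos(31° + 63°) = cos 31° cos 63° - sin 31° sin 63° = -0.06976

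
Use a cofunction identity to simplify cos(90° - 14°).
cos(90° - 14°) = sin(14°)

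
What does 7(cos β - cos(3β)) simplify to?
7(cos β - cos(3β)) = 7(2 sin(2β) sin β) (using Sum-to-product)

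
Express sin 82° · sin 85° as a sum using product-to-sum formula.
sin 82° sin 85° = (1/2)[cos(82°-85°) - cos(82°+85°)]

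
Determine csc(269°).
csc(269°) = -1.0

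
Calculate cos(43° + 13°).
cos(43° + 13°) = cos 43° cos 13° - sin 43° sin 13° = 0.5592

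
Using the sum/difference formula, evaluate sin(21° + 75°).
sin(21° + 75°) = sin 21° cos 75° + cos 21° sin 75° = 0.9945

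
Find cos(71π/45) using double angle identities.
cos(71π/45) = cos²71π/90 - sin²71π/90 = 0.2419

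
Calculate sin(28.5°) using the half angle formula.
sin(28.5°) = √((1 - cos 57°)/2) = 0.4772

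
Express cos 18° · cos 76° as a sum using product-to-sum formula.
cos 18° cos 76° = (1/2)[cos(18°-76°) + cos(18°+76°)]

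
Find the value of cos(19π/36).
cos(19π/36) = -0.08716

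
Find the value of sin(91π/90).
sin(91π/90) = -0.0349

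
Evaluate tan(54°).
tan(54°) = 1.376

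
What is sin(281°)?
sin(281°) = -0.9816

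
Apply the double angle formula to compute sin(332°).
sin(332°) = 2 sin 166° cos 166° = -0.4695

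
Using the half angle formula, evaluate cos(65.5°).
cos(65.5°) = √((1 + cos 131°)/2) = 0.4147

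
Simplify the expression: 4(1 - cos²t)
4(1 - cos²t) = 4(sin²t) (using Pythagorean identity)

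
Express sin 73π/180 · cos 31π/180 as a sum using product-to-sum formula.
sin 73π/180 cos 31π/180 = (1/2)[sin(73π/180+31π/180) + sin(73π/180-31π/180)]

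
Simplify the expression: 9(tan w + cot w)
9(tan w + cot w) = 9(sec w csc w) (using Quotient identities)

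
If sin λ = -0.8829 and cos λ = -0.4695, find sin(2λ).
sin(2λ) = 2 sin λ cos λ = 0.829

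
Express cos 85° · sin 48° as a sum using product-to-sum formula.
cos 85° sin 48° = (1/2)[sin(85°+48°) - sin(85°-48°)]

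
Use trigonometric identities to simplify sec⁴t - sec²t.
sec⁴t - sec²t = tan⁴t + tan²t (using Pythagorean)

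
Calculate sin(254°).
sin(254°) = -0.9613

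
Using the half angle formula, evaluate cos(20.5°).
cos(20.5°) = √((1 + cos 41°)/2) = 0.9367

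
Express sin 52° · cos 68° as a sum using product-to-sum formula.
sin 52° cos 68° = (1/2)[sin(52°+68°) + sin(52°-68°)]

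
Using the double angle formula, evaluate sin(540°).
sin(540°) = 2 sin 270° cos 270° = 0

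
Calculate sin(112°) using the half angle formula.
sin(112°) = √((1 - cos 224°)/2) = 0.9272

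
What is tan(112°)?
tan(112°) = -2.475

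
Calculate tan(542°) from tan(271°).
tan(542°) = 2 tan 271° / (1 - tan²271°) = 0.03492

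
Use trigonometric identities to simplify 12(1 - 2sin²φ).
12(1 - 2sin²φ) = 12(cos(2φ)) (using Double angle)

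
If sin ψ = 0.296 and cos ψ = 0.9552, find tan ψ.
tan ψ = sin ψ / cos ψ = 0.3099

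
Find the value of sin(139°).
sin(139°) = 0.6561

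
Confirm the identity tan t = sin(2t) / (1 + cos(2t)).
RHS = 2 sin t cos t / (2cos²t) = sin t/cos t = tan t = LHS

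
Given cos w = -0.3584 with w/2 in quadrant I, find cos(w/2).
cos(w/2) = ±√((1 + cos w)/2); positive since w/2 ∈ QI, so cos(w/2) = 0.5664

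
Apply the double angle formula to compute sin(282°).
sin(282°) = 2 sin 141° cos 141° = -0.9781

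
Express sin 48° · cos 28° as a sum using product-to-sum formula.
sin 48° cos 28° = (1/2)[sin(48°+28°) + sin(48°-28°)]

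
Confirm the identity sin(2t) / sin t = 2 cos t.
LHS = 2 sin t cos t / sin t = 2 cos t = RHS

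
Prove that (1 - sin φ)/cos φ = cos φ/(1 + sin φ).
LHS = (1 - sin φ)(1 + sin φ) / (cos φ(1 + sin φ)) = (1 - sin²φ) / (cos φ(1 + sin φ)) = cos²φ / (cos φ(1 + sin φ)) = cos φ/(1 + sin φ) = RHS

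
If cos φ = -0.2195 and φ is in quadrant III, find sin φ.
sin φ = -0.9756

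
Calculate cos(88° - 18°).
cos(88° - 18°) = cos 88° cos 18° + sin 88° sin 18° = 0.342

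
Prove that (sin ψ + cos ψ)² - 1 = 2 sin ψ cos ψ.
LHS = sin²ψ + 2 sin ψ cos ψ + cos²ψ - 1 = (sin²ψ + cos²ψ) + 2 sin ψ cos ψ - 1 = 1 + 2 sin ψ cos ψ - 1 = 2 sin ψ cos ψ = RHS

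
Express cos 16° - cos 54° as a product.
cos 16° - cos 54° = -2 sin(35°) sin(-19°)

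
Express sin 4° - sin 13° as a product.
sin 4° - sin 13° = 2 cos(8.5°) sin(-4.5°)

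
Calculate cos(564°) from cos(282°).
cos(564°) = cos²282° - sin²282° = -0.9135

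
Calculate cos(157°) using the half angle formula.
cos(157°) = -√((1 + cos 314°)/2) = -0.9205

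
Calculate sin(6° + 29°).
sin(6° + 29°) = sin 6° cos 29° + cos 6° sin 29° = 0.5736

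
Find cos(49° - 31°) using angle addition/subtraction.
cos(49° - 31°) = cos 49° cos 31° + sin 49° sin 31° = 0.9511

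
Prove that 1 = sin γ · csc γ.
RHS = sin γ · (1/sin γ) = 1 = LHS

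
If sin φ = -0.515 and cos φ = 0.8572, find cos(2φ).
cos(2φ) = cos²φ - sin²φ = 0.4696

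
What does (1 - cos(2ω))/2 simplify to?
(1 - cos(2ω))/2 = sin²ω (using Power reduction)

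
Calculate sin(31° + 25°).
sin(31° + 25°) = sin 31° cos 25° + cos 31° sin 25° = 0.829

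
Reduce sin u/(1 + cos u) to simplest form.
sin u/(1 + cos u) = tan(u/2) (using Half angle)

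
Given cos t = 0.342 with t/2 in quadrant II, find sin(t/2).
sin(t/2) = ±√((1 - cos t)/2); positive since t/2 ∈ QII, so sin(t/2) = 0.5736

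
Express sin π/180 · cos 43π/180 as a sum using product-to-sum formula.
sin π/180 cos 43π/180 = (1/2)[sin(π/180+43π/180) + sin(π/180-43π/180)]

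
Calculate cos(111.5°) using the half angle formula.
cos(111.5°) = -√((1 + cos 223°)/2) = -0.3665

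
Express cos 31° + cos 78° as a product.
cos 31° + cos 78° = 2 cos(54.5°) cos(-23.5°)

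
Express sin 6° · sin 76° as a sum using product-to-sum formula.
sin 6° sin 76° = (1/2)[cos(6°-76°) - cos(6°+76°)]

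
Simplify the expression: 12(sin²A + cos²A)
12(sin²A + cos²A) = 12 (using Pythagorean identity)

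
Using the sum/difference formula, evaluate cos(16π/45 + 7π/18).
cos(16π/45 + 7π/18) = cos 16π/45 cos 7π/18 - sin 16π/45 sin 7π/18 = -0.6947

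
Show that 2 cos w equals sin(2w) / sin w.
RHS = 2 sin w cos w / sin w = 2 cos w = LHS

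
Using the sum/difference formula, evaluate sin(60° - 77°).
sin(60° - 77°) = sin 60° cos 77° - cos 60° sin 77° = -0.2924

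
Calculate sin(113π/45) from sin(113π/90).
sin(113π/45) = 2 sin 113π/90 cos 113π/90 = 0.9994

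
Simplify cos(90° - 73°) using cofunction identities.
cos(90° - 73°) = sin(73°)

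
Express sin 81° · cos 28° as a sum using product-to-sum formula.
sin 81° cos 28° = (1/2)[sin(81°+28°) + sin(81°-28°)]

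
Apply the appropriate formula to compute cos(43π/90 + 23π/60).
cos(43π/90 + 23π/60) = cos 43π/90 cos 23π/60 - sin 43π/90 sin 23π/60 = -0.9063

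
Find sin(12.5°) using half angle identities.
sin(12.5°) = √((1 - cos 25°)/2) = 0.2164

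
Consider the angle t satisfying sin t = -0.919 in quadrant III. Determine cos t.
cos t = ±√(1 - sin²t) = -0.3943 (negative in QIII)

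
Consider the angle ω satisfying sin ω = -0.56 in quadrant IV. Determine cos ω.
cos ω = √(1 - sin²ω) = 0.8285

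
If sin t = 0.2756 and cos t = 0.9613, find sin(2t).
sin(2t) = 2 sin t cos t = 0.5299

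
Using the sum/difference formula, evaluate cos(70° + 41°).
cos(70° + 41°) = cos 70° cos 41° - sin 70° sin 41° = -0.3584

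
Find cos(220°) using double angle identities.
cos(220°) = cos²110° - sin²110° = -0.766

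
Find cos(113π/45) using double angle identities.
cos(113π/45) = cos²113π/90 - sin²113π/90 = -0.0349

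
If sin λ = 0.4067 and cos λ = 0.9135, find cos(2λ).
cos(2λ) = cos²λ - sin²λ = 0.6691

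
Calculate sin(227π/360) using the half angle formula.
sin(227π/360) = √((1 - cos 227π/180)/2) = 0.9171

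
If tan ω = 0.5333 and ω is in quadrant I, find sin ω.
sin ω = 0.4706 (using tan²ω + 1 = sec²ω)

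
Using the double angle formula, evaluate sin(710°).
sin(710°) = 2 sin 355° cos 355° = -0.1736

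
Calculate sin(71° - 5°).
sin(71° - 5°) = sin 71° cos 5° - cos 71° sin 5° = 0.9135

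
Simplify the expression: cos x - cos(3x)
cos x - cos(3x) = 2 sin(2x) sin x (using Sum-to-product)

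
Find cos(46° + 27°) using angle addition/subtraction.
cos(46° + 27°) = cos 46° cos 27° - sin 46° sin 27° = 0.2924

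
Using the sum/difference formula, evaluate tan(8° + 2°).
tan(8° + 2°) = (tan 8° + tan 2°)/(1 - tan 8° tan 2°) = 0.1763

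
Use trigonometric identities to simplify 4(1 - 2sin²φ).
4(1 - 2sin²φ) = 4(cos(2φ)) (using Double angle)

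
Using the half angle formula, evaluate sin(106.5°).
sin(106.5°) = √((1 - cos 213°)/2) = 0.9588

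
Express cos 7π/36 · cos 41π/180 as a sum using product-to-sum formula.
cos 7π/36 cos 41π/180 = (1/2)[cos(7π/36-41π/180) + cos(7π/36+41π/180)]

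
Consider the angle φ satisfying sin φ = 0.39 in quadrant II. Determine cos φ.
cos φ = ±√(1 - sin²φ) = -0.9208 (negative in QII)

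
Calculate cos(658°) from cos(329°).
cos(658°) = cos²329° - sin²329° = 0.4695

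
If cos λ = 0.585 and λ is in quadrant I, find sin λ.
sin λ = 0.811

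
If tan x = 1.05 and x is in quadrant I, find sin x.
sin x = 0.7241 (using tan²x + 1 = sec²x)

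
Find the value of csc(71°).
csc(71°) = 1.058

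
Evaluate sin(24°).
sin(24°) = 0.4067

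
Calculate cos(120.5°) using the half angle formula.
cos(120.5°) = -√((1 + cos 241°)/2) = -0.5075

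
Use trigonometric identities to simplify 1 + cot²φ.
1 + cot²φ = csc²φ (using Pythagorean identity)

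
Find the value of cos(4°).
cos(4°) = 0.9976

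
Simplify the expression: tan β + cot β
tan β + cot β = sec β csc β (using Quotient identities)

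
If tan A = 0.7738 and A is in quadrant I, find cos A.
cos A = 0.7909 (using tan²A + 1 = sec²A)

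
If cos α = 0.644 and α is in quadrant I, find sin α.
sin α = 0.765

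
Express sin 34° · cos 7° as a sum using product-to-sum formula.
sin 34° cos 7° = (1/2)[sin(34°+7°) + sin(34°-7°)]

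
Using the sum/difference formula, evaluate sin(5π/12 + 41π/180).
sin(5π/12 + 41π/180) = sin 5π/12 cos 41π/180 + cos 5π/12 sin 41π/180 = 0.8988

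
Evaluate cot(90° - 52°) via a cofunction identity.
cot(90° - 52°) = tan(52°) = 1.28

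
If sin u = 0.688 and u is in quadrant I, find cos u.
cos u = 0.7257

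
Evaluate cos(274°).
cos(274°) = 0.06976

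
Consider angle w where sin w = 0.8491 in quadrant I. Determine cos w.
cos w = √(1 - sin²w) = 0.5282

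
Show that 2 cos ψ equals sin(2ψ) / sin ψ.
RHS = 2 sin ψ cos ψ / sin ψ = 2 cos ψ = LHS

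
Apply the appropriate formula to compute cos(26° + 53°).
cos(26° + 53°) = cos 26° cos 53° - sin 26° sin 53° = 0.1908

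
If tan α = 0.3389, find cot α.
cot α = 1/tan α = 2.951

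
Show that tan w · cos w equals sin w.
LHS = (sin w/cos w) · cos w = sin w = RHS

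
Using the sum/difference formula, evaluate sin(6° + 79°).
sin(6° + 79°) = sin 6° cos 79° + cos 6° sin 79° = 0.9962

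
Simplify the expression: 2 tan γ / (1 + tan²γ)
2 tan γ / (1 + tan²γ) = sin(2γ) (using Double angle)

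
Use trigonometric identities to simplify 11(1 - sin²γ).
11(1 - sin²γ) = 11(cos²γ) (using Pythagorean identity)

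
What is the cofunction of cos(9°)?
cos(9°) = sin(90° - 9°) = sin(81°)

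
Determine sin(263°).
sin(263°) = -0.9925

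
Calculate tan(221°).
tan(221°) = 0.8693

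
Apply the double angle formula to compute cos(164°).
cos(164°) = cos²82° - sin²82° = -0.9613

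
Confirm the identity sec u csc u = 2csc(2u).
RHS = 2/sin(2u) = 2/(2 sin u cos u) = 1/(sin u cos u) = (1/cos u)(1/sin u) = sec u csc u = LHS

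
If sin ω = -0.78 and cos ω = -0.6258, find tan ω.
tan ω = sin ω / cos ω = 1.246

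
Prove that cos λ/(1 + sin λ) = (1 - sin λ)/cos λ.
RHS = (1 - sin λ)(1 + sin λ) / (cos λ(1 + sin λ)) = (1 - sin²λ) / (cos λ(1 + sin λ)) = cos²λ / (cos λ(1 + sin λ)) = cos λ/(1 + sin λ) = LHS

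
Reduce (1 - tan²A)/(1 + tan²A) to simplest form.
(1 - tan²A)/(1 + tan²A) = cos(2A) (using Double angle)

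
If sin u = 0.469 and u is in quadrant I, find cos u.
cos u = 0.8832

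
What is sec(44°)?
sec(44°) = 1.39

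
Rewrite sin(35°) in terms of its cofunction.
sin(35°) = cos(90° - 35°) = cos(55°)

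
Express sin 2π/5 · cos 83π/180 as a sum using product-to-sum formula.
sin 2π/5 cos 83π/180 = (1/2)[sin(2π/5+83π/180) + sin(2π/5-83π/180)]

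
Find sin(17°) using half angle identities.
sin(17°) = √((1 - cos 34°)/2) = 0.2924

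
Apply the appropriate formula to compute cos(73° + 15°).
cos(73° + 15°) = cos 73° cos 15° - sin 73° sin 15° = 0.0349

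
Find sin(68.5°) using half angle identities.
sin(68.5°) = √((1 - cos 137°)/2) = 0.9304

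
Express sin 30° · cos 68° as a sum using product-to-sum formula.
sin 30° cos 68° = (1/2)[sin(30°+68°) + sin(30°-68°)]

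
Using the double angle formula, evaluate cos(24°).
cos(24°) = cos²12° - sin²12° = 0.9135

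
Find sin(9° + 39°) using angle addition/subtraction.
sin(9° + 39°) = sin 9° cos 39° + cos 9° sin 39° = 0.7431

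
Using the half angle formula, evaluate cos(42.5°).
cos(42.5°) = √((1 + cos 85°)/2) = 0.7373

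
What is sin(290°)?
sin(290°) = -0.9397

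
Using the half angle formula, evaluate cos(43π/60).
cos(43π/60) = -√((1 + cos 43π/30)/2) = -0.6293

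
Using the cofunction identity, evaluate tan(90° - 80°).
tan(90° - 80°) = cot(80°) = 0.1763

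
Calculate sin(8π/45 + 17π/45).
sin(8π/45 + 17π/45) = sin 8π/45 cos 17π/45 + cos 8π/45 sin 17π/45 = 0.9848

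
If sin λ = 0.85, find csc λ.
csc λ = 1/sin λ = 1.176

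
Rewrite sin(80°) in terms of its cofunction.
sin(80°) = cos(90° - 80°) = cos(10°)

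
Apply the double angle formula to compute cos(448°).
cos(448°) = cos²224° - sin²224° = 0.0349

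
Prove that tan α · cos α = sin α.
LHS = (sin α/cos α) · cos α = sin α = RHS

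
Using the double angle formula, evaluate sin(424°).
sin(424°) = 2 sin 212° cos 212° = 0.8988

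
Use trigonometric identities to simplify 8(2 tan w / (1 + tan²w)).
8(2 tan w / (1 + tan²w)) = 8(sin(2w)) (using Double angle)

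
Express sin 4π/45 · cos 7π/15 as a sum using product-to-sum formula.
sin 4π/45 cos 7π/15 = (1/2)[sin(4π/45+7π/15) + sin(4π/45-7π/15)]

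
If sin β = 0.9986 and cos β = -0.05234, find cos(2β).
cos(2β) = cos²β - sin²β = -0.9945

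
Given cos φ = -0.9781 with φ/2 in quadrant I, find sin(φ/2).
sin(φ/2) = ±√((1 - cos φ)/2); positive since φ/2 ∈ QI, so sin(φ/2) = 0.9945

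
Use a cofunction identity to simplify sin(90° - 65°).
sin(90° - 65°) = cos(65°)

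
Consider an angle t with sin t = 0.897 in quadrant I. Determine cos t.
cos t = √(1 - sin²t) = 0.442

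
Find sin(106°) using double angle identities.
sin(106°) = 2 sin 53° cos 53° = 0.9613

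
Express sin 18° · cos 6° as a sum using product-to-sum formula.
sin 18° cos 6° = (1/2)[sin(18°+6°) + sin(18°-6°)]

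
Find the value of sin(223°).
sin(223°) = -0.682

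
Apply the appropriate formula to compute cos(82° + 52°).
cos(82° + 52°) = cos 82° cos 52° - sin 82° sin 52° = -0.6947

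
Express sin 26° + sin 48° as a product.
sin 26° + sin 48° = 2 sin(37°) cos(-11°)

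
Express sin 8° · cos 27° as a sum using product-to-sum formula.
sin 8° cos 27° = (1/2)[sin(8°+27°) + sin(8°-27°)]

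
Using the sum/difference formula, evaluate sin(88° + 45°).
sin(88° + 45°) = sin 88° cos 45° + cos 88° sin 45° = 0.7314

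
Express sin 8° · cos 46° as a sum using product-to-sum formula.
sin 8° cos 46° = (1/2)[sin(8°+46°) + sin(8°-46°)]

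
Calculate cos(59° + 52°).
cos(59° + 52°) = cos 59° cos 52° - sin 59° sin 52° = -0.3584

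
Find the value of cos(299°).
cos(299°) = 0.4848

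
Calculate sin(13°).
sin(13°) = 0.225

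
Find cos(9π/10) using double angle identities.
cos(9π/10) = 2cos²9π/20 - 1 = -0.9511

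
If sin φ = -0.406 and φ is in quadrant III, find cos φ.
cos φ = -0.9139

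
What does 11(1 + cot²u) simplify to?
11(1 + cot²u) = 11(csc²u) (using Pythagorean identity)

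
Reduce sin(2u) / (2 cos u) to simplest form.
sin(2u) / (2 cos u) = sin u (using Double angle)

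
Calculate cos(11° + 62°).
cos(11° + 62°) = cos 11° cos 62° - sin 11° sin 62° = 0.2924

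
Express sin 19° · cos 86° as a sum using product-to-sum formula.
sin 19° cos 86° = (1/2)[sin(19°+86°) + sin(19°-86°)]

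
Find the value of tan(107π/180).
tan(107π/180) = -3.271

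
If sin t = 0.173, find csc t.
csc t = 1/sin t = 5.78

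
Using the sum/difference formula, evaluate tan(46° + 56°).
tan(46° + 56°) = (tan 46° + tan 56°)/(1 - tan 46° tan 56°) = -4.705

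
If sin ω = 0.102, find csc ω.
csc ω = 1/sin ω = 9.804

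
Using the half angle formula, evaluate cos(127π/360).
cos(127π/360) = √((1 + cos 127π/180)/2) = 0.4462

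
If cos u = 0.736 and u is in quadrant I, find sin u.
sin u = 0.677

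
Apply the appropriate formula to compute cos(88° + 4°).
cos(88° + 4°) = cos 88° cos 4° - sin 88° sin 4° = -0.0349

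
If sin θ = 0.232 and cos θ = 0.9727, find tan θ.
tan θ = sin θ / cos θ = 0.2385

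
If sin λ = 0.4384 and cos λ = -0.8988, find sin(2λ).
sin(2λ) = 2 sin λ cos λ = -0.7881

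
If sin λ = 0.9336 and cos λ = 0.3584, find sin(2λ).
sin(2λ) = 2 sin λ cos λ = 0.6692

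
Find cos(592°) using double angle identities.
cos(592°) = 1 - 2sin²296° = -0.6157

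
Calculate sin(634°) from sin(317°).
sin(634°) = 2 sin 317° cos 317° = -0.9976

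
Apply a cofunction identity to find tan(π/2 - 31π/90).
tan(π/2 - 31π/90) = cot(31π/90) = 0.5317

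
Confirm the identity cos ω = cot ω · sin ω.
RHS = (cos ω/sin ω) · sin ω = cos ω = LHS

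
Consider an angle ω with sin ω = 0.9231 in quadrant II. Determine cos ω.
cos ω = ±√(1 - sin²ω) = -0.3846 (negative in QII)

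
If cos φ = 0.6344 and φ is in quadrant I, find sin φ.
sin φ = 0.773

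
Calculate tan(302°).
tan(302°) = -1.6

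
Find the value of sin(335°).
sin(335°) = -0.4226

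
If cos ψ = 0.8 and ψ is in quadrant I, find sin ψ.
sin ψ = 0.6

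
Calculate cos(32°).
cos(32°) = 0.848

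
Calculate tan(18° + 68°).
tan(18° + 68°) = (tan 18° + tan 68°)/(1 - tan 18° tan 68°) = 14.3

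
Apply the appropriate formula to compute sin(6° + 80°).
sin(6° + 80°) = sin 6° cos 80° + cos 6° sin 80° = 0.9976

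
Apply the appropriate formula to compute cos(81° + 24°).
cos(81° + 24°) = cos 81° cos 24° - sin 81° sin 24° = -(√6-√2)/4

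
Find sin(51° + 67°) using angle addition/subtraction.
sin(51° + 67°) = sin 51° cos 67° + cos 51° sin 67° = 0.8829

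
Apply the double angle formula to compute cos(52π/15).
cos(52π/15) = cos²26π/15 - sin²26π/15 = -0.1045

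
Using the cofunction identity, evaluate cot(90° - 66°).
cot(90° - 66°) = tan(66°) = 2.246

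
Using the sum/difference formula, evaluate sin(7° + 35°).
sin(7° + 35°) = sin 7° cos 35° + cos 7° sin 35° = 0.6691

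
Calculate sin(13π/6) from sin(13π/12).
sin(13π/6) = 2 sin 13π/12 cos 13π/12 = 1/2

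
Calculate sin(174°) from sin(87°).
sin(174°) = 2 sin 87° cos 87° = 0.1045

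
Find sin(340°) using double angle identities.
sin(340°) = 2 sin 170° cos 170° = -0.342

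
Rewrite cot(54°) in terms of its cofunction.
cot(54°) = tan(90° - 54°) = tan(36°)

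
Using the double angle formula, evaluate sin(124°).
sin(124°) = 2 sin 62° cos 62° = 0.829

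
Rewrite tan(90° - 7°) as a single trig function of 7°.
tan(90° - 7°) = cot(7°)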